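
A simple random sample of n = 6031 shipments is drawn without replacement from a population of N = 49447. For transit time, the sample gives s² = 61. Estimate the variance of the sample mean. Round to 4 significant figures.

Under SRS without replacement, Var(ȳ) = (1 − f)·s²/n with f = n/N = 6031/49447 = 0.12196898.
Var(ȳ) = (1 − 0.12196898)·61/6031 = 0.87803102·0.010114409 = 0.0088807648.

0.008881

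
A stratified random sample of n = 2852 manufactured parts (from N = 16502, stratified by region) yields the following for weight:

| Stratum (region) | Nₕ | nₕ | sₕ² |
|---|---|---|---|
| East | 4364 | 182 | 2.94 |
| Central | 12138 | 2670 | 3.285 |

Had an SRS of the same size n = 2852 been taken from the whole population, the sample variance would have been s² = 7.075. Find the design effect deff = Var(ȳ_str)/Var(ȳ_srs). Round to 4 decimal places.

Var(ȳ_str) = Σ Wₕ²(1−fₕ)sₕ²/nₕ with Wₕ = Nₕ/16502:
  East: (4364/16502)²·(1−182/4364)·2.94/182 = 0.0010826088
  Central: (12138/16502)²·(1−2670/12138)·3.285/2670 = 5.1922588 × 10^-4
  → Var(ȳ_str) = 0.0016018347.
Var(ȳ_srs) = (1 − 2852/16502)·7.075/2852 = 0.0020519794.
deff = 0.0016018347 / 0.0020519794 = 0.7806.

0.7806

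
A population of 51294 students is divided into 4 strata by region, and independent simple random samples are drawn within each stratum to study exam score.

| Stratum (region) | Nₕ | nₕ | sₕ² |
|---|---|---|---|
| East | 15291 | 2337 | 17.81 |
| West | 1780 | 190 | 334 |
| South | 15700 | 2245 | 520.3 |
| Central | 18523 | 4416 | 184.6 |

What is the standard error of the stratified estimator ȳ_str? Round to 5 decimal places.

0.15882

Var(ȳ_str) = Σₕ Wₕ²(1 − fₕ)sₕ²/nₕ with Wₕ = Nₕ/N, N = 51294.
East: Wₕ = 0.29810504; term = 0.29810504²·(1 − 0.15283500)·17.81/2337 = 5.7373567 × 10^-4.
West: Wₕ = 0.03470191; term = 0.03470191²·(1 − 0.10674157)·334/190 = 0.0018909361.
South: Wₕ = 0.30607868; term = 0.30607868²·(1 − 0.14299363)·520.3/2245 = 0.018607486.
Central: Wₕ = 0.36111436; term = 0.36111436²·(1 − 0.23840631)·184.6/4416 = 0.0041515999.
Sum = 0.025223758.
SE = √(0.025223758) = 0.15882.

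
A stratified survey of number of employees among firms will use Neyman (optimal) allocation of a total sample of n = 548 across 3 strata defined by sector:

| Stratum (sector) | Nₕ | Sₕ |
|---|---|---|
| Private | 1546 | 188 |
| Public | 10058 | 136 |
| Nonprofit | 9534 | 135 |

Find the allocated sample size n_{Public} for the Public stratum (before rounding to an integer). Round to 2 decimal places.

254.48

Neyman allocation: nₕ = n·NₕSₕ / Σⱼ NⱼSⱼ.
Σ NⱼSⱼ = 1546·188 + 10058·136 + 9534·135 = 2.945626 × 10^6.
n_{Public} = 548·10058·136 / (2.945626 × 10^6) = 254.48.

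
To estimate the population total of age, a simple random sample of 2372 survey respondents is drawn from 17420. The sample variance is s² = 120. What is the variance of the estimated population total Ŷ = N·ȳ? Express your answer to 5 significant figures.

1.3262 × 10^7

Var(Ŷ) = N²·Var(ȳ) = N²·(1 − n/N)·s²/n.
f = 2372/17420 = 0.13616533; Var(ȳ) = 0.86383467·120/2372 = 0.043701585.
Var(Ŷ) = 17420² · 0.043701585 = 1.3261526 × 10^7.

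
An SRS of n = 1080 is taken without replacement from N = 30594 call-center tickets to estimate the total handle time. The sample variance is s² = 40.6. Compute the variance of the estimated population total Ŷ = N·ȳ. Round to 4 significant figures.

Var(Ŷ) = N²·Var(ȳ) = N²·(1 − n/N)·s²/n.
f = 1080/30594 = 0.03530104; Var(ȳ) = 0.96469896·40.6/1080 = 0.036265535.
Var(Ŷ) = 30594² · 0.036265535 = 3.3944281 × 10^7.

3.394 × 10^7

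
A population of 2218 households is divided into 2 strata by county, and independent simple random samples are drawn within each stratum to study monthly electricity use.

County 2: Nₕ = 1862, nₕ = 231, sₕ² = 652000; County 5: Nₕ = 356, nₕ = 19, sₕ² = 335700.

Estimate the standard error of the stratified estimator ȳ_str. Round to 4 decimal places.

Var(ȳ_str) = Σₕ Wₕ²(1 − fₕ)sₕ²/nₕ with Wₕ = Nₕ/N, N = 2218.
County 2: Wₕ = 0.83949504; term = 0.83949504²·(1 − 0.12406015)·652000/231 = 1742.3932.
County 5: Wₕ = 0.16050496; term = 0.16050496²·(1 − 0.05337079)·335700/19 = 430.87823.
Sum = 2173.2714.
SE = √(2173.2714) = 46.6184.

46.6184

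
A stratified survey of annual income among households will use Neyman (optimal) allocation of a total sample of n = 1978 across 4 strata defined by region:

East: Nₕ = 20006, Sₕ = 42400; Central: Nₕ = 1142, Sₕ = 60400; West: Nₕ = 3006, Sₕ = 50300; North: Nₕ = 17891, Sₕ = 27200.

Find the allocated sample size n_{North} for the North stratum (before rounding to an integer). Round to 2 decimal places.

618.99

Neyman allocation: nₕ = n·NₕSₕ / Σⱼ NⱼSⱼ.
Σ NⱼSⱼ = 20006·42400 + 1142·60400 + 3006·50300 + 17891·27200 = 1.5550682 × 10^9.
n_{North} = 1978·17891·27200 / (1.5550682 × 10^9) = 618.99.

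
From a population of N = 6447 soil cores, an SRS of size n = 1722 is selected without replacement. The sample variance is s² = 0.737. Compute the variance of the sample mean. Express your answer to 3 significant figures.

3.14 × 10^-4

Under SRS without replacement, Var(ȳ) = (1 − f)·s²/n with f = n/N = 1722/6447 = 0.26710098.
Var(ȳ) = (1 − 0.26710098)·0.737/1722 = 0.73289902·4.2799071 × 10^-4 = 3.1367397 × 10^-4.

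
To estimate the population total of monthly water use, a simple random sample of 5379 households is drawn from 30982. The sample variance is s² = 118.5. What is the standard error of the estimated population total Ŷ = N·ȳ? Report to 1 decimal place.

4180.3

Var(Ŷ) = N²·Var(ȳ) = N²·(1 − n/N)·s²/n.
f = 5379/30982 = 0.17361694; Var(ȳ) = 0.82638306·118.5/5379 = 0.018205316.
Var(Ŷ) = 30982² · 0.018205316 = 1.7474997 × 10^7.
SE(Ŷ) = √(1.7474997 × 10^7) = 4180.3.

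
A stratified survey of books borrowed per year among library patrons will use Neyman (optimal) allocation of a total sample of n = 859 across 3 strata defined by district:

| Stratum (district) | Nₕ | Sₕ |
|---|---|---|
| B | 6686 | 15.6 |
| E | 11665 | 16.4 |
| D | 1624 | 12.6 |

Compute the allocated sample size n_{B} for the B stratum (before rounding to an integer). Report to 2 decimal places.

Neyman allocation: nₕ = n·NₕSₕ / Σⱼ NⱼSⱼ.
Σ NⱼSⱼ = 6686·15.6 + 11665·16.4 + 1624·12.6 = 316070.
n_{B} = 859·6686·15.6 / 316070 = 283.47.

283.47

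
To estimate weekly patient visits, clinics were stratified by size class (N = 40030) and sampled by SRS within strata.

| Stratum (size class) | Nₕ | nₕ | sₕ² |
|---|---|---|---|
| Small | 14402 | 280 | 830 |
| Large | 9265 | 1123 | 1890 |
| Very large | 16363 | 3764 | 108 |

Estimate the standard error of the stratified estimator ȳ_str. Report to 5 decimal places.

Var(ȳ_str) = Σₕ Wₕ²(1 − fₕ)sₕ²/nₕ with Wₕ = Nₕ/N, N = 40030.
Small: Wₕ = 0.35978016; term = 0.35978016²·(1 − 0.01944174)·830/280 = 0.37624254.
Large: Wₕ = 0.23145141; term = 0.23145141²·(1 − 0.12120885)·1890/1123 = 0.079229587.
Very large: Wₕ = 0.40876842; term = 0.40876842²·(1 − 0.23003117)·108/3764 = 0.0036914923.
Sum = 0.45916362.
SE = √(0.45916362) = 0.67762.

0.67762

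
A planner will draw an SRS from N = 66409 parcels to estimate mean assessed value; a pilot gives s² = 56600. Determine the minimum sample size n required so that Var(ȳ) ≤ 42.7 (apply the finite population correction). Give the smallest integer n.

1300

Without fpc, n₀ = s²/D = 56600/42.7 = 1325.5269.
With fpc, (1 − n/N)·s²/n ≤ D requires n ≥ n₀/(1 + n₀/N) = 1325.5269/(1 + 1325.5269/66409) = 1299.5871.
Rounding up, n = 1300.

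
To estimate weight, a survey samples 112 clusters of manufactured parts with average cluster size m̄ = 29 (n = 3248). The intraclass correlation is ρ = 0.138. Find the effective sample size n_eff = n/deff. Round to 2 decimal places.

667.76

deff = 1 + (29 − 1)·0.138 = 1 + 3.864 = 4.864.
n_eff = 3248 / 4.864 = 667.76.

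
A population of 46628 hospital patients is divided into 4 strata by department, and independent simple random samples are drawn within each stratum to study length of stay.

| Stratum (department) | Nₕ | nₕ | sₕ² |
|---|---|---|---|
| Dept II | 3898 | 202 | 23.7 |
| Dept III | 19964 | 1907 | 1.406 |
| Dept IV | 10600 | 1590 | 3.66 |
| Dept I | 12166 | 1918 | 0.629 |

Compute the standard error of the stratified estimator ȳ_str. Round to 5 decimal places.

Var(ȳ_str) = Σₕ Wₕ²(1 − fₕ)sₕ²/nₕ with Wₕ = Nₕ/N, N = 46628.
Dept II: Wₕ = 0.08359784; term = 0.08359784²·(1 − 0.05182145)·23.7/202 = 7.7745847 × 10^-4.
Dept III: Wₕ = 0.42815476; term = 0.42815476²·(1 − 0.09552194)·1.406/1907 = 1.2224587 × 10^-4.
Dept IV: Wₕ = 0.22733122; term = 0.22733122²·(1 − 0.15000000)·3.66/1590 = 1.0111627 × 10^-4.
Dept I: Wₕ = 0.26091619; term = 0.26091619²·(1 − 0.15765247)·0.629/1918 = 1.8805955 × 10^-5.
Sum = 0.0010196266.
SE = √(0.0010196266) = 0.03193.

0.03193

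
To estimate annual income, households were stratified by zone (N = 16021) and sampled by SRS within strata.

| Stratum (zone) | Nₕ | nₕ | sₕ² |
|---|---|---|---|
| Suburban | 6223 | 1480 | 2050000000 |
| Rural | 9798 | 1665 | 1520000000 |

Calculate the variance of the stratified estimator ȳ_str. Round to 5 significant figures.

Var(ȳ_str) = Σₕ Wₕ²(1 − fₕ)sₕ²/nₕ with Wₕ = Nₕ/N, N = 16021.
Suburban: Wₕ = 0.38842769; term = 0.38842769²·(1 − 0.23782741)·2050000000/1480 = 159281.68.
Rural: Wₕ = 0.61157231; term = 0.61157231²·(1 − 0.16993264)·1520000000/1665 = 283425.11.
Sum = 442706.79.

442710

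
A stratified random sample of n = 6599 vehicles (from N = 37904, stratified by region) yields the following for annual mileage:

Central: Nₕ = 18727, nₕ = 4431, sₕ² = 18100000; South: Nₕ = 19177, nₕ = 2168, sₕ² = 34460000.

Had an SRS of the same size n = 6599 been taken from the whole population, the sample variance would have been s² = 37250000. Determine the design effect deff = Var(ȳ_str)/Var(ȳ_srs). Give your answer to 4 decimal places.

0.9373

Var(ȳ_str) = Σ Wₕ²(1−fₕ)sₕ²/nₕ with Wₕ = Nₕ/37904:
  Central: (18727/37904)²·(1−4431/18727)·18100000/4431 = 761.18371
  South: (19177/37904)²·(1−2168/19177)·34460000/2168 = 3608.6549
  → Var(ȳ_str) = 4369.8386.
Var(ȳ_srs) = (1 − 6599/37904)·37250000/6599 = 4662.0488.
deff = 4369.8386 / 4662.0488 = 0.9373.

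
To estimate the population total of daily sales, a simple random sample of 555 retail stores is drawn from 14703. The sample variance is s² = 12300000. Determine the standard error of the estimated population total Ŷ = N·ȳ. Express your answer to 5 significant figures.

Var(Ŷ) = N²·Var(ȳ) = N²·(1 − n/N)·s²/n.
f = 555/14703 = 0.03774740; Var(ȳ) = 0.96225260·12300000/555 = 21325.598.
Var(Ŷ) = 14703² · 21325.598 = 4.6101296 × 10^12.
SE(Ŷ) = √(4.6101296 × 10^12) = 2.1471 × 10^6.

2.1471 × 10^6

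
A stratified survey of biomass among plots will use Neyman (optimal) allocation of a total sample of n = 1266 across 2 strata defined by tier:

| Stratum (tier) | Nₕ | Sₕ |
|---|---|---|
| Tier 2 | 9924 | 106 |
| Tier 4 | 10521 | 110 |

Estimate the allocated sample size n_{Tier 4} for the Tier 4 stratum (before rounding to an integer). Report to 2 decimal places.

663.19

Neyman allocation: nₕ = n·NₕSₕ / Σⱼ NⱼSⱼ.
Σ NⱼSⱼ = 9924·106 + 10521·110 = 2.209254 × 10^6.
n_{Tier 4} = 1266·10521·110 / (2.209254 × 10^6) = 663.19.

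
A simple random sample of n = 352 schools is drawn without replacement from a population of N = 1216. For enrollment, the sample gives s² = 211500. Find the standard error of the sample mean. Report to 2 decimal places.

Under SRS without replacement, Var(ȳ) = (1 − f)·s²/n with f = n/N = 352/1216 = 0.28947368.
Var(ȳ) = (1 − 0.28947368)·211500/352 = 0.71052632·600.85227 = 426.92135.
SE(ȳ) = √(426.92135) = 20.66.

20.66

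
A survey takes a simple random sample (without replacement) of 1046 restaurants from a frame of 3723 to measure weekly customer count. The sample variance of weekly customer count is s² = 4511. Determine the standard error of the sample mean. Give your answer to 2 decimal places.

1.76

Under SRS without replacement, Var(ȳ) = (1 − f)·s²/n with f = n/N = 1046/3723 = 0.28095622.
Var(ȳ) = (1 − 0.28095622)·4511/1046 = 0.71904378·4.3126195 = 3.1009622.
SE(ȳ) = √(3.1009622) = 1.76.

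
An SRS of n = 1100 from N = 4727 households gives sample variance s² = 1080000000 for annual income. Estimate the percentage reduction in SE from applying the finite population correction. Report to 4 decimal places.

12.4047

f = n/N = 1100/4727 = 0.23270573.
SE_no-fpc = √(s²/n) = 990.86739; SE_fpc = √((1−f)s²/n) = 867.95361.
Ratio = √(1−f) = 0.87595335. Reduction = 100·(1 − 0.87595335) = 12.4047%.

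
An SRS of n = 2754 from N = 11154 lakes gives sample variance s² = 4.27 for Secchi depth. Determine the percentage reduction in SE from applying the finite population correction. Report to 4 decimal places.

f = n/N = 2754/11154 = 0.24690694.
SE_no-fpc = √(s²/n) = 0.039376034; SE_fpc = √((1−f)s²/n) = 0.03417089.
Ratio = √(1−f) = 0.86780935. Reduction = 100·(1 − 0.86780935) = 13.2191%.

13.2191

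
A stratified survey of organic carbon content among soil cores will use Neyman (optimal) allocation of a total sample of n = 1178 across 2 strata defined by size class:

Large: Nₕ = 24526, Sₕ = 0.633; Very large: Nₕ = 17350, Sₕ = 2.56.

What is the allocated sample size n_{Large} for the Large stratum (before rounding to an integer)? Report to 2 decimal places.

Neyman allocation: nₕ = n·NₕSₕ / Σⱼ NⱼSⱼ.
Σ NⱼSⱼ = 24526·0.633 + 17350·2.56 = 59940.958.
n_{Large} = 1178·24526·0.633 / 59940.958 = 305.11.

305.11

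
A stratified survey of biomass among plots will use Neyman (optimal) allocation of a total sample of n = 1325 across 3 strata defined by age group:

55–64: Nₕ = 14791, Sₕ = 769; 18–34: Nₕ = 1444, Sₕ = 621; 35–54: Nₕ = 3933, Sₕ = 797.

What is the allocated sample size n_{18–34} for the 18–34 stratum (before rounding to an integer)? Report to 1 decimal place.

Neyman allocation: nₕ = n·NₕSₕ / Σⱼ NⱼSⱼ.
Σ NⱼSⱼ = 14791·769 + 1444·621 + 3933·797 = 1.5405604 × 10^7.
n_{18–34} = 1325·1444·621 / (1.5405604 × 10^7) = 77.1.

77.1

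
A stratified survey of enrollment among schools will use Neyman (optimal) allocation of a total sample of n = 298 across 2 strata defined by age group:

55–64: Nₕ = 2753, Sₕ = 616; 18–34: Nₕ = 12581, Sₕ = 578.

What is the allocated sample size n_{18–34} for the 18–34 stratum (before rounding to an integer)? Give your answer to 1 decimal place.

241.6

Neyman allocation: nₕ = n·NₕSₕ / Σⱼ NⱼSⱼ.
Σ NⱼSⱼ = 2753·616 + 12581·578 = 8.967666 × 10^6.
n_{18–34} = 298·12581·578 / (8.967666 × 10^6) = 241.6.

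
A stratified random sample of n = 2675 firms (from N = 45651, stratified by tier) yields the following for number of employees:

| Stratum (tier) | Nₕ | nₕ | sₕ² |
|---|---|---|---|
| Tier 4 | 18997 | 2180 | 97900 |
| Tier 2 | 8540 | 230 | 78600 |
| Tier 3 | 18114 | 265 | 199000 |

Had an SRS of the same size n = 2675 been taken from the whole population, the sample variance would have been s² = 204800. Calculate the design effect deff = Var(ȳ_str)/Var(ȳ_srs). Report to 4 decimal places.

Var(ȳ_str) = Σ Wₕ²(1−fₕ)sₕ²/nₕ with Wₕ = Nₕ/45651:
  Tier 4: (18997/45651)²·(1−2180/18997)·97900/2180 = 6.88429
  Tier 2: (8540/45651)²·(1−230/8540)·78600/230 = 11.637321
  Tier 3: (18114/45651)²·(1−265/18114)·199000/265 = 116.5024
  → Var(ȳ_str) = 135.02401.
Var(ȳ_srs) = (1 − 2675/45651)·204800/2675 = 72.074537.
deff = 135.02401 / 72.074537 = 1.8734.

1.8734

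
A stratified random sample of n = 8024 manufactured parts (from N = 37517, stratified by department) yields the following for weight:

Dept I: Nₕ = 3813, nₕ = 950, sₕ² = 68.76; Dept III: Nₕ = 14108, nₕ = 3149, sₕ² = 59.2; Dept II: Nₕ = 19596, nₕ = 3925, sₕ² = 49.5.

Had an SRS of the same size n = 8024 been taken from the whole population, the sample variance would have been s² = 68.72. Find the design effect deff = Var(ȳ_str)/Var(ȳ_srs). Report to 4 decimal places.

Var(ȳ_str) = Σ Wₕ²(1−fₕ)sₕ²/nₕ with Wₕ = Nₕ/37517:
  Dept I: (3813/37517)²·(1−950/3813)·68.76/950 = 5.6136355 × 10^-4
  Dept III: (14108/37517)²·(1−3149/14108)·59.2/3149 = 0.0020650436
  Dept II: (19596/37517)²·(1−3925/19596)·49.5/3925 = 0.0027515251
  → Var(ȳ_str) = 0.0053779323.
Var(ȳ_srs) = (1 − 8024/37517)·68.72/8024 = 0.0067326041.
deff = 0.0053779323 / 0.0067326041 = 0.7988.

0.7988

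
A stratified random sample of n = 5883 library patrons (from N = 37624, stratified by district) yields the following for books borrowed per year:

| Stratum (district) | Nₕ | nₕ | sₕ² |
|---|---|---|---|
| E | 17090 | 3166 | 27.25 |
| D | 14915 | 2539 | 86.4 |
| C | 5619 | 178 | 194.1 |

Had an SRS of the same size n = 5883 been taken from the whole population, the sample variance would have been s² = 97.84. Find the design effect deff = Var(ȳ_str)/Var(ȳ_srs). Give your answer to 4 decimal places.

Var(ȳ_str) = Σ Wₕ²(1−fₕ)sₕ²/nₕ with Wₕ = Nₕ/37624:
  E: (17090/37624)²·(1−3166/17090)·27.25/3166 = 0.0014468774
  D: (14915/37624)²·(1−2539/14915)·86.4/2539 = 0.00443736
  C: (5619/37624)²·(1−178/5619)·194.1/178 = 0.023551217
  → Var(ȳ_str) = 0.029435454.
Var(ȳ_srs) = (1 − 5883/37624)·97.84/5883 = 0.014030503.
deff = 0.029435454 / 0.014030503 = 2.0980.

2.0980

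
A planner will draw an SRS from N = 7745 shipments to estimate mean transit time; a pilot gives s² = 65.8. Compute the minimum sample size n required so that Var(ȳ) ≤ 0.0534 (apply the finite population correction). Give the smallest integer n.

1064

Without fpc, n₀ = s²/D = 65.8/0.0534 = 1232.2097.
With fpc, (1 − n/N)·s²/n ≤ D requires n ≥ n₀/(1 + n₀/N) = 1232.2097/(1 + 1232.2097/7745) = 1063.0769.
Rounding up, n = 1064.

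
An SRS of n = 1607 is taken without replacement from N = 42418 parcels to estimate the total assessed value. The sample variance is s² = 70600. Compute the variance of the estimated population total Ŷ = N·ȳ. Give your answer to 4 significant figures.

7.605 × 10^10

Var(Ŷ) = N²·Var(ȳ) = N²·(1 − n/N)·s²/n.
f = 1607/42418 = 0.03788486; Var(ȳ) = 0.96211514·70600/1607 = 42.268406.
Var(Ŷ) = 42418² · 42.268406 = 7.6052982 × 10^10.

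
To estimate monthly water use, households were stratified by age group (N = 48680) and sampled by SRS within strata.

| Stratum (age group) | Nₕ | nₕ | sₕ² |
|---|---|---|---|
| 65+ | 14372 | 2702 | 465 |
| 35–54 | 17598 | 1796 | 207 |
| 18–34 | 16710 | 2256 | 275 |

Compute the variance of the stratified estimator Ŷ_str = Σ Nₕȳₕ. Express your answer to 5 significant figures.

Var(Ŷ_str) = Σₕ Nₕ²(1 − fₕ)sₕ²/nₕ.
65+: 14372²·(1 − 2702/14372)·465/2702 = 2.8863944 × 10^7.
35–54: 17598²·(1 − 1796/17598)·207/1796 = 3.2050838 × 10^7.
18–34: 16710²·(1 − 2256/16710)·275/2256 = 2.9441376 × 10^7.
Sum = 9.0356158 × 10^7.

9.0356 × 10^7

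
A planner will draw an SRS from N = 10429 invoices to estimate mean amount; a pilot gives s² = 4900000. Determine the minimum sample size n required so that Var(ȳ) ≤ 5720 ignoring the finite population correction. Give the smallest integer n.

Without fpc, n₀ = s²/D = 4900000/5720 = 856.6434.
Rounding up, n = 857.

857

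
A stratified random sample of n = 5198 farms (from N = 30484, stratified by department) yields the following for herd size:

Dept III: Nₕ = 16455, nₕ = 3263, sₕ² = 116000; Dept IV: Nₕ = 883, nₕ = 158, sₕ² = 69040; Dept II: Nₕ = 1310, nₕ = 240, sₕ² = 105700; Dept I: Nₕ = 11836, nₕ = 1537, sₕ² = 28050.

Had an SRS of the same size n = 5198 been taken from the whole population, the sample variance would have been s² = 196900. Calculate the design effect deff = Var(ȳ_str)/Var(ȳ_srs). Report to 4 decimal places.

0.3712

Var(ȳ_str) = Σ Wₕ²(1−fₕ)sₕ²/nₕ with Wₕ = Nₕ/30484:
  Dept III: (16455/30484)²·(1−3263/16455)·116000/3263 = 8.304348
  Dept IV: (883/30484)²·(1−158/883)·69040/158 = 0.30102218
  Dept II: (1310/30484)²·(1−240/1310)·105700/240 = 0.66431631
  Dept I: (11836/30484)²·(1−1537/11836)·28050/1537 = 2.3939502
  → Var(ȳ_str) = 11.663637.
Var(ȳ_srs) = (1 − 5198/30484)·196900/5198 = 31.420828.
deff = 11.663637 / 31.420828 = 0.3712.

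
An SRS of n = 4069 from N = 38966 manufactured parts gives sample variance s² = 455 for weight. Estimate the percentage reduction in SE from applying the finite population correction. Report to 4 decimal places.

5.3651

f = n/N = 4069/38966 = 0.10442437.
SE_no-fpc = √(s²/n) = 0.3343966; SE_fpc = √((1−f)s²/n) = 0.31645575.
Ratio = √(1−f) = 0.94634858. Reduction = 100·(1 − 0.94634858) = 5.3651%.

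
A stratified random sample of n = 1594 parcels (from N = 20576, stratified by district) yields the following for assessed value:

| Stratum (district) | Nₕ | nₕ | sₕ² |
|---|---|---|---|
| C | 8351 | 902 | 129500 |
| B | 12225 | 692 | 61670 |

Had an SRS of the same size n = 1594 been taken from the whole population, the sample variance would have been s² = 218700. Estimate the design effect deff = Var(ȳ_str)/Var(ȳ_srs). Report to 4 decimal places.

0.4011

Var(ȳ_str) = Σ Wₕ²(1−fₕ)sₕ²/nₕ with Wₕ = Nₕ/20576:
  C: (8351/20576)²·(1−902/8351)·129500/902 = 21.094915
  B: (12225/20576)²·(1−692/12225)·61670/692 = 29.67817
  → Var(ȳ_str) = 50.773085.
Var(ȳ_srs) = (1 − 1594/20576)·218700/1594 = 126.57312.
deff = 50.773085 / 126.57312 = 0.4011.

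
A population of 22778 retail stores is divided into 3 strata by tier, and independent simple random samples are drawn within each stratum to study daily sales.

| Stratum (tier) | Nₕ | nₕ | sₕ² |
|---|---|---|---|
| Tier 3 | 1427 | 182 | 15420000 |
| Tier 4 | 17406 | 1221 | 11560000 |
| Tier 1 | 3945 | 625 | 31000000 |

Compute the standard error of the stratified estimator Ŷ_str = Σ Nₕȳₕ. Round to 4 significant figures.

1.862 × 10^6

Var(Ŷ_str) = Σₕ Nₕ²(1 − fₕ)sₕ²/nₕ.
Tier 3: 1427²·(1 − 182/1427)·15420000/182 = 1.5052419 × 10^11.
Tier 4: 17406²·(1 − 1221/17406)·11560000/1221 = 2.6671894 × 10^12.
Tier 1: 3945²·(1 − 625/3945)·31000000/625 = 6.4963104 × 10^11.
Sum = 3.4673446 × 10^12.
SE = √(3.4673446 × 10^12) = 1.862 × 10^6.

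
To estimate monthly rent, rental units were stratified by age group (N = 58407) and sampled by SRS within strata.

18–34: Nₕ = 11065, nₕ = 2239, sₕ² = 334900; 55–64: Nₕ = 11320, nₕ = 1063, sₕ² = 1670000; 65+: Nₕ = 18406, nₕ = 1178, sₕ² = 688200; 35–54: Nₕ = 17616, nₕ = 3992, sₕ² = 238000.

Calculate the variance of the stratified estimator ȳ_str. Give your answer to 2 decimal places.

Var(ȳ_str) = Σₕ Wₕ²(1 − fₕ)sₕ²/nₕ with Wₕ = Nₕ/N, N = 58407.
18–34: Wₕ = 0.18944647; term = 0.18944647²·(1 − 0.20234975)·334900/2239 = 4.2819993.
55–64: Wₕ = 0.19381239; term = 0.19381239²·(1 − 0.09390459)·1670000/1063 = 53.471232.
65+: Wₕ = 0.31513346; term = 0.31513346²·(1 − 0.06400087)·688200/1178 = 54.304255.
35–54: Wₕ = 0.30160768; term = 0.30160768²·(1 − 0.22661217)·238000/3992 = 4.1943876.
Sum = 116.25187.

116.25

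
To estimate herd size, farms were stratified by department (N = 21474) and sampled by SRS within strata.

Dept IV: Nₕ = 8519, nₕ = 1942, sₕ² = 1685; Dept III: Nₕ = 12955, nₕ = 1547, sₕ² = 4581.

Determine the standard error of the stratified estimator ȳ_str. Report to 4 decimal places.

1.0269

Var(ȳ_str) = Σₕ Wₕ²(1 − fₕ)sₕ²/nₕ with Wₕ = Nₕ/N, N = 21474.
Dept IV: Wₕ = 0.39671230; term = 0.39671230²·(1 − 0.22796103)·1685/1942 = 0.10542443.
Dept III: Wₕ = 0.60328770; term = 0.60328770²·(1 − 0.11941335)·4581/1547 = 0.94905419.
Sum = 1.0544786.
SE = √(1.0544786) = 1.0269.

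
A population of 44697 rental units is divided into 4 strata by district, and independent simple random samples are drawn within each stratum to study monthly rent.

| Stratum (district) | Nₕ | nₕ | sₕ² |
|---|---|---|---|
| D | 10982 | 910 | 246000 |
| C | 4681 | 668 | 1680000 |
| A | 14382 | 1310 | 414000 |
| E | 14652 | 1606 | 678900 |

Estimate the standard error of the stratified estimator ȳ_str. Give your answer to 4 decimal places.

Var(ȳ_str) = Σₕ Wₕ²(1 − fₕ)sₕ²/nₕ with Wₕ = Nₕ/N, N = 44697.
D: Wₕ = 0.24569882; term = 0.24569882²·(1 − 0.08286287)·246000/910 = 14.966978.
C: Wₕ = 0.10472739; term = 0.10472739²·(1 − 0.14270455)·1680000/668 = 23.647426.
A: Wₕ = 0.32176656; term = 0.32176656²·(1 − 0.09108608)·414000/1310 = 29.739497.
E: Wₕ = 0.32780724; term = 0.32780724²·(1 − 0.10960961)·678900/1606 = 40.446207.
Sum = 108.80011.
SE = √(108.80011) = 10.4307.

10.4307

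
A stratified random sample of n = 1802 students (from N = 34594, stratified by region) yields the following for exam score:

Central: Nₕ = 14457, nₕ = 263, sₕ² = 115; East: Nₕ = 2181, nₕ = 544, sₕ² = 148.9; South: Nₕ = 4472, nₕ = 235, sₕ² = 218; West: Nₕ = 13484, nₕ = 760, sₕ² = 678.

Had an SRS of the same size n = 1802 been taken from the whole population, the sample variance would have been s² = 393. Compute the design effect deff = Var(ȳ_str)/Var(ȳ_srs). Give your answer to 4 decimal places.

1.0563

Var(ȳ_str) = Σ Wₕ²(1−fₕ)sₕ²/nₕ with Wₕ = Nₕ/34594:
  Central: (14457/34594)²·(1−263/14457)·115/263 = 0.074976215
  East: (2181/34594)²·(1−544/2181)·148.9/544 = 8.165797 × 10^-4
  South: (4472/34594)²·(1−235/4472)·218/235 = 0.014687481
  West: (13484/34594)²·(1−760/13484)·678/760 = 0.12789599
  → Var(ȳ_str) = 0.21837627.
Var(ȳ_srs) = (1 − 1802/34594)·393/1802 = 0.20673066.
deff = 0.21837627 / 0.20673066 = 1.0563.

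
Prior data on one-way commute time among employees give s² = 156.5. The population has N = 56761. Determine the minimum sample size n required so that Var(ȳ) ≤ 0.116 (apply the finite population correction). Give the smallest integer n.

Without fpc, n₀ = s²/D = 156.5/0.116 = 1349.1379.
With fpc, (1 − n/N)·s²/n ≤ D requires n ≥ n₀/(1 + n₀/N) = 1349.1379/(1 + 1349.1379/56761) = 1317.8151.
Rounding up, n = 1318.

1318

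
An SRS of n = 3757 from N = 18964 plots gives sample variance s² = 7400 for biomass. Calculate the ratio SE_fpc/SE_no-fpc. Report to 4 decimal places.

0.8955

f = n/N = 3757/18964 = 0.19811221.
SE_no-fpc = √(s²/n) = 1.4034446; SE_fpc = √((1−f)s²/n) = 1.2567592.
Ratio = √(1−f) = 0.89548187.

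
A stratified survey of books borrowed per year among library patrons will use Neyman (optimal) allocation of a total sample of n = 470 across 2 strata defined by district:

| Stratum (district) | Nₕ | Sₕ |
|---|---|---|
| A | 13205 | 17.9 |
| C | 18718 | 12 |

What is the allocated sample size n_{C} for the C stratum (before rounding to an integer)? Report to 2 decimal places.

229.01

Neyman allocation: nₕ = n·NₕSₕ / Σⱼ NⱼSⱼ.
Σ NⱼSⱼ = 13205·17.9 + 18718·12 = 460985.5.
n_{C} = 470·18718·12 / 460985.5 = 229.01.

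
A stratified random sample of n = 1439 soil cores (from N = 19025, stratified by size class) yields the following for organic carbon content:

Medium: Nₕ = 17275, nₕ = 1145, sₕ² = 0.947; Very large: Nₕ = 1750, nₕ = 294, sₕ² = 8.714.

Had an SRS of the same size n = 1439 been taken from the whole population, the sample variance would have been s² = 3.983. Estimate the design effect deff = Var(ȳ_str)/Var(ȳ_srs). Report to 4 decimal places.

Var(ȳ_str) = Σ Wₕ²(1−fₕ)sₕ²/nₕ with Wₕ = Nₕ/19025:
  Medium: (17275/19025)²·(1−1145/17275)·0.947/1145 = 6.3671867 × 10^-4
  Very large: (1750/19025)²·(1−294/1750)·8.714/294 = 2.0865093 × 10^-4
  → Var(ȳ_str) = 8.453696 × 10^-4.
Var(ȳ_srs) = (1 − 1439/19025)·3.983/1439 = 0.0025585383.
deff = (8.453696 × 10^-4) / 0.0025585383 = 0.3304.

0.3304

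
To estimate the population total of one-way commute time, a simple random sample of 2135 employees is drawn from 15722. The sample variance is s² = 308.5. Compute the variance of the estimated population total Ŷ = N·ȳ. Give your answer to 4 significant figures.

Var(Ŷ) = N²·Var(ȳ) = N²·(1 − n/N)·s²/n.
f = 2135/15722 = 0.13579697; Var(ȳ) = 0.86420303·308.5/2135 = 0.1248743.
Var(Ŷ) = 15722² · 0.1248743 = 3.086659 × 10^7.

3.087 × 10^7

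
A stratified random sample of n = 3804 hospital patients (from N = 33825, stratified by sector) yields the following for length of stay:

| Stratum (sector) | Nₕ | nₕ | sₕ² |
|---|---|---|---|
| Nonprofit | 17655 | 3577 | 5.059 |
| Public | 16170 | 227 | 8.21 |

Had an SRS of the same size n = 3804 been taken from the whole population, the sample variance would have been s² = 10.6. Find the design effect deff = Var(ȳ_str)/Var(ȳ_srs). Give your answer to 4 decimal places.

Var(ȳ_str) = Σ Wₕ²(1−fₕ)sₕ²/nₕ with Wₕ = Nₕ/33825:
  Nonprofit: (17655/33825)²·(1−3577/17655)·5.059/3577 = 3.0724075 × 10^-4
  Public: (16170/33825)²·(1−227/16170)·8.21/227 = 0.0081493272
  → Var(ȳ_str) = 0.008456568.
Var(ȳ_srs) = (1 − 3804/33825)·10.6/3804 = 0.0024731628.
deff = 0.008456568 / 0.0024731628 = 3.4193.

3.4193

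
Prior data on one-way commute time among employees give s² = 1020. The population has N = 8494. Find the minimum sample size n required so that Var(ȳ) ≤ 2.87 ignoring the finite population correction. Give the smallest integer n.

356

Without fpc, n₀ = s²/D = 1020/2.87 = 355.4007.
Rounding up, n = 356.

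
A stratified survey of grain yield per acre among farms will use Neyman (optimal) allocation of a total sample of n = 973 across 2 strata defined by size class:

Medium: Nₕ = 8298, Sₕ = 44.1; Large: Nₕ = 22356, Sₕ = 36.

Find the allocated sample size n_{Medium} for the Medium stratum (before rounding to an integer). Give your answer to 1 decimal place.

Neyman allocation: nₕ = n·NₕSₕ / Σⱼ NⱼSⱼ.
Σ NⱼSⱼ = 8298·44.1 + 22356·36 = 1.1707578 × 10^6.
n_{Medium} = 973·8298·44.1 / (1.1707578 × 10^6) = 304.1.

304.1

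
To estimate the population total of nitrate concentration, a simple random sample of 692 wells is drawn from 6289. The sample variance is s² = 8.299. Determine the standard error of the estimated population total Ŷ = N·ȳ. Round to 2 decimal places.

Var(Ŷ) = N²·Var(ȳ) = N²·(1 − n/N)·s²/n.
f = 692/6289 = 0.11003339; Var(ȳ) = 0.88996661·8.299/692 = 0.010673169.
Var(Ŷ) = 6289² · 0.010673169 = 422140.07.
SE(Ŷ) = √(422140.07) = 649.72.

649.72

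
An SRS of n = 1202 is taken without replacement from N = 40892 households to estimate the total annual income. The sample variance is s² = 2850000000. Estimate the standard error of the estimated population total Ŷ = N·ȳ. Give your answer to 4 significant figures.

6.203 × 10^7

Var(Ŷ) = N²·Var(ȳ) = N²·(1 − n/N)·s²/n.
f = 1202/40892 = 0.02939450; Var(ȳ) = 0.97060550·2850000000/1202 = 2.3013525 × 10^6.
Var(Ŷ) = 40892² · (2.3013525 × 10^6) = 3.8482196 × 10^15.
SE(Ŷ) = √(3.8482196 × 10^15) = 6.203 × 10^7.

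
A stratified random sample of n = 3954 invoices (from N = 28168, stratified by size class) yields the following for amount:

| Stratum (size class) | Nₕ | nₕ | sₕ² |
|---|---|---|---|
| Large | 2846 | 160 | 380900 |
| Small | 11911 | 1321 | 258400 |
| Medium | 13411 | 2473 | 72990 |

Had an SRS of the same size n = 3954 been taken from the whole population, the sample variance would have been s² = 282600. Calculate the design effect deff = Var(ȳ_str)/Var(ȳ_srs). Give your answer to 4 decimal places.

0.9683

Var(ȳ_str) = Σ Wₕ²(1−fₕ)sₕ²/nₕ with Wₕ = Nₕ/28168:
  Large: (2846/28168)²·(1−160/2846)·380900/160 = 22.936116
  Small: (11911/28168)²·(1−1321/11911)·258400/1321 = 31.09724
  Medium: (13411/28168)²·(1−2473/13411)·72990/2473 = 5.4566526
  → Var(ȳ_str) = 59.490009.
Var(ȳ_srs) = (1 − 3954/28168)·282600/3954 = 61.439266.
deff = 59.490009 / 61.439266 = 0.9683.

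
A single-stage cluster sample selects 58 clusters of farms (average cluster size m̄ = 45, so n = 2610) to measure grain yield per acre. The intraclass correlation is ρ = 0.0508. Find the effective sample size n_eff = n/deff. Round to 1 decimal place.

deff = 1 + (45 − 1)·0.0508 = 1 + 2.2352 = 3.2352.
n_eff = 2610 / 3.2352 = 806.8.

806.8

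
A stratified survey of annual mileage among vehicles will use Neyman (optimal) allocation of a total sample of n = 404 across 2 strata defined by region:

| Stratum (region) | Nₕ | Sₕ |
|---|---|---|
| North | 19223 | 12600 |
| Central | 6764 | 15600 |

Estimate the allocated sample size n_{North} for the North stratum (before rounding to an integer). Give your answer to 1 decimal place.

281.4

Neyman allocation: nₕ = n·NₕSₕ / Σⱼ NⱼSⱼ.
Σ NⱼSⱼ = 19223·12600 + 6764·15600 = 3.477282 × 10^8.
n_{North} = 404·19223·12600 / (3.477282 × 10^8) = 281.4.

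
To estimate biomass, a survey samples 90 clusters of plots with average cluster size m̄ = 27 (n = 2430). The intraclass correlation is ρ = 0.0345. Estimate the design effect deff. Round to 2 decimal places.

1.90

deff = 1 + (27 − 1)·0.0345 = 1 + 0.897 = 1.897.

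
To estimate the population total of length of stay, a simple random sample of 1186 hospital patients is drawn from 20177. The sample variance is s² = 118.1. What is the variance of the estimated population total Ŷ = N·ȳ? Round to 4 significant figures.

Var(Ŷ) = N²·Var(ȳ) = N²·(1 − n/N)·s²/n.
f = 1186/20177 = 0.05877980; Var(ȳ) = 0.94122020·118.1/1186 = 0.093725216.
Var(Ŷ) = 20177² · 0.093725216 = 3.8156597 × 10^7.

3.816 × 10^7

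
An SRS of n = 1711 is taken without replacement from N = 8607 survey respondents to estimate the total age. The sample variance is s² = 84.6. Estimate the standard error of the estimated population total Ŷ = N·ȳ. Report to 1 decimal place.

1713.1

Var(Ŷ) = N²·Var(ȳ) = N²·(1 − n/N)·s²/n.
f = 1711/8607 = 0.19879168; Var(ȳ) = 0.80120832·84.6/1711 = 0.03961556.
Var(Ŷ) = 8607² · 0.03961556 = 2.9347385 × 10^6.
SE(Ŷ) = √(2.9347385 × 10^6) = 1713.1.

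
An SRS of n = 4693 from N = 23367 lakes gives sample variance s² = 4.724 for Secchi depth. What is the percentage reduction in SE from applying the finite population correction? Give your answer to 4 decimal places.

10.6042

f = n/N = 4693/23367 = 0.20083879.
SE_no-fpc = √(s²/n) = 0.031727048; SE_fpc = √((1−f)s²/n) = 0.028362654.
Ratio = √(1−f) = 0.89395817. Reduction = 100·(1 − 0.89395817) = 10.6042%.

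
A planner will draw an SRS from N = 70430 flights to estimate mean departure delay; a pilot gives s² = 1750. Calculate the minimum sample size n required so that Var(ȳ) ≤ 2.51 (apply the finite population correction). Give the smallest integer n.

691

Without fpc, n₀ = s²/D = 1750/2.51 = 697.2112.
With fpc, (1 − n/N)·s²/n ≤ D requires n ≥ n₀/(1 + n₀/N) = 697.2112/(1 + 697.2112/70430) = 690.3769.
Rounding up, n = 691.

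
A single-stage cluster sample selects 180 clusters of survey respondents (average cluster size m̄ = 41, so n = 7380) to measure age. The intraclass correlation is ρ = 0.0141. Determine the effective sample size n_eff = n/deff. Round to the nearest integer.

deff = 1 + (41 − 1)·0.0141 = 1 + 0.564 = 1.564.
n_eff = 7380 / 1.564 = 4719.

4719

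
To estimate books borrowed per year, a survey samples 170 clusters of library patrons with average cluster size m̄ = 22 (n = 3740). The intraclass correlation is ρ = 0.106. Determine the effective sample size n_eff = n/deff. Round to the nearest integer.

deff = 1 + (22 − 1)·0.106 = 1 + 2.226 = 3.226.
n_eff = 3740 / 3.226 = 1159.

1159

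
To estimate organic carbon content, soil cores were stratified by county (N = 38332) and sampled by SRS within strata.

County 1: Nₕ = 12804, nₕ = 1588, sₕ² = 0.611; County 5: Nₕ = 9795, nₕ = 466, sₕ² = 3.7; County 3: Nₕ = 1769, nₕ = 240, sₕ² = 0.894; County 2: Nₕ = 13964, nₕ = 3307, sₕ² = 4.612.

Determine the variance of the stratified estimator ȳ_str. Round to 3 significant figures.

6.79 × 10^-4

Var(ȳ_str) = Σₕ Wₕ²(1 − fₕ)sₕ²/nₕ with Wₕ = Nₕ/N, N = 38332.
County 1: Wₕ = 0.33402901; term = 0.33402901²·(1 − 0.12402374)·0.611/1588 = 3.7605504 × 10^-5.
County 5: Wₕ = 0.25553063; term = 0.25553063²·(1 − 0.04757529)·3.7/466 = 4.9377873 × 10^-4.
County 3: Wₕ = 0.04614943; term = 0.04614943²·(1 − 0.13566987)·0.894/240 = 6.8570708 × 10^-6.
County 2: Wₕ = 0.36429093; term = 0.36429093²·(1 − 0.23682326)·4.612/3307 = 1.4124626 × 10^-4.
Sum = 6.7948756 × 10^-4.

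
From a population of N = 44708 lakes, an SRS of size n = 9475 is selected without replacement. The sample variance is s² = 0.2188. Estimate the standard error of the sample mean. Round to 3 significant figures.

Under SRS without replacement, Var(ȳ) = (1 − f)·s²/n with f = n/N = 9475/44708 = 0.21193075.
Var(ȳ) = (1 − 0.21193075)·0.2188/9475 = 0.78806925·2.3092348 × 10^-5 = 1.819837 × 10^-5.
SE(ȳ) = √(1.819837 × 10^-5) = 0.00427.

0.00427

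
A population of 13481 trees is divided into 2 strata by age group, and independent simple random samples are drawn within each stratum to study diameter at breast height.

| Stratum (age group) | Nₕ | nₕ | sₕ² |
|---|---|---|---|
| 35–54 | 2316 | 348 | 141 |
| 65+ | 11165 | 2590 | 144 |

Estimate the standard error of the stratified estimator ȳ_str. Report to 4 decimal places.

Var(ȳ_str) = Σₕ Wₕ²(1 − fₕ)sₕ²/nₕ with Wₕ = Nₕ/N, N = 13481.
35–54: Wₕ = 0.17179734; term = 0.17179734²·(1 − 0.15025907)·141/348 = 0.010161535.
65+: Wₕ = 0.82820266; term = 0.82820266²·(1 − 0.23197492)·144/2590 = 0.02928946.
Sum = 0.039450995.
SE = √(0.039450995) = 0.1986.

0.1986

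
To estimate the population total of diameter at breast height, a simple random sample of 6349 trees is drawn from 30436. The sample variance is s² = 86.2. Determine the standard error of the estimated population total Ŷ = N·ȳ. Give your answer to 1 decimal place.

3154.9

Var(Ŷ) = N²·Var(ȳ) = N²·(1 − n/N)·s²/n.
f = 6349/30436 = 0.20860166; Var(ȳ) = 0.79139834·86.2/6349 = 0.010744769.
Var(Ŷ) = 30436² · 0.010744769 = 9.9534178 × 10^6.
SE(Ŷ) = √(9.9534178 × 10^6) = 3154.9.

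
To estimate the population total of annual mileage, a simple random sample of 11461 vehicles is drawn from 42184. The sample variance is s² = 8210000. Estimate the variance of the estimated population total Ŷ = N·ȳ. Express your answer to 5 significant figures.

Var(Ŷ) = N²·Var(ȳ) = N²·(1 − n/N)·s²/n.
f = 11461/42184 = 0.27169069; Var(ȳ) = 0.72830931·8210000/11461 = 521.71882.
Var(Ŷ) = 42184² · 521.71882 = 9.2839335 × 10^11.

9.2839 × 10^11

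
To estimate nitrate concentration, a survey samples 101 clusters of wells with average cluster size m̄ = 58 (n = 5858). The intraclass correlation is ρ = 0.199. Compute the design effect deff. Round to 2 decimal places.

deff = 1 + (58 − 1)·0.199 = 1 + 11.343 = 12.343.

12.34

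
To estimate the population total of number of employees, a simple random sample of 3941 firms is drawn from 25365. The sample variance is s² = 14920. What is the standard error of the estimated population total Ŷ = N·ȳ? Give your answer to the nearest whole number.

45357

Var(Ŷ) = N²·Var(ȳ) = N²·(1 − n/N)·s²/n.
f = 3941/25365 = 0.15537158; Var(ȳ) = 0.84462842·14920/3941 = 3.1976291.
Var(Ŷ) = 25365² · 3.1976291 = 2.0573009 × 10^9.
SE(Ŷ) = √(2.0573009 × 10^9) = 45357.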